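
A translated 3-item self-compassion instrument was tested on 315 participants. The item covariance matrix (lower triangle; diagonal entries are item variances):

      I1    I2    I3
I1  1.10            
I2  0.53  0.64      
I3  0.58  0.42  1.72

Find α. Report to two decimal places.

sum of item variances = 1.10 + 0.64 + 1.72 = 3.46
Σ_{i<j} σ_ij = 1.53
σ²_total = 3.46 + 2 × 1.53 = 6.52
α = (k/(k−1))·(1 − sum of item variances/σ²_total) = (3/2)·(1 − 3.46/6.52) = 0.70

α = 0.70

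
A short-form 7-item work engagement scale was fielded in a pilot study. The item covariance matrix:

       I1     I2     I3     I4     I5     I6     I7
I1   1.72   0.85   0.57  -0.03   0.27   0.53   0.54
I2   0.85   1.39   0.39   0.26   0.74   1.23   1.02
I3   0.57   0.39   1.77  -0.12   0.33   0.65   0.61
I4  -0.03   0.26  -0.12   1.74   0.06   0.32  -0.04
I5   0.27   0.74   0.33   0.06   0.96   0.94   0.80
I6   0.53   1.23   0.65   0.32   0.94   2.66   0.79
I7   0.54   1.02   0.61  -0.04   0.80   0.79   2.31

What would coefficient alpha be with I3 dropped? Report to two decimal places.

α = 0.73

Remaining items: I1, I2, I4, I5, I6, I7 (k = 6).
Σσ²ᵢ = 1.72 + 1.39 + 1.74 + 0.96 + 2.66 + 2.31 = 10.78
Var(T) = 10.78 + 2 × 8.28 = 27.34
α (item deleted) = (6/5)·(1 − 10.78/27.34) = 0.73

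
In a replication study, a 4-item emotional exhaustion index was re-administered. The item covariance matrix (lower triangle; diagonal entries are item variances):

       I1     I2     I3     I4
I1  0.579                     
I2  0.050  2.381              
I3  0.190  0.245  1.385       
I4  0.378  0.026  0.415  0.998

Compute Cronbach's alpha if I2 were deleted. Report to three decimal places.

Remaining items: I1, I3, I4 (k = 3).
sum of item variances = 0.579 + 1.385 + 0.998 = 2.962
Var(T) = 2.962 + 2 × 0.983 = 4.928
α (item deleted) = (3/2)·(1 − 2.962/4.928) = 0.598

α = 0.598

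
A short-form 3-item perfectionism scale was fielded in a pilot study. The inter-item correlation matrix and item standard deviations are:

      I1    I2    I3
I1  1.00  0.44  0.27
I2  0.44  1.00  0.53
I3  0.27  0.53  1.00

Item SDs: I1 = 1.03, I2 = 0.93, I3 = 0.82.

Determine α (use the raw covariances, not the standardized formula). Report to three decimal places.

Σσ²ᵢ = 1.03² + 0.93² + 0.82² = 2.5982
Covariances σ_ij = r_ij · s_i · s_j:
  σ(I1,I2) = 0.44 × 1.03 × 0.93 = 0.4215
  σ(I1,I3) = 0.27 × 1.03 × 0.82 = 0.2280
  σ(I2,I3) = 0.53 × 0.93 × 0.82 = 0.4042
σ²_T = Σσ²ᵢ + 2·Σσ_ij = 2.5982 + 2 × 1.0537 = 4.7056
α = (3/2)·(1 − 2.5982/4.7056) = 0.672

α = 0.672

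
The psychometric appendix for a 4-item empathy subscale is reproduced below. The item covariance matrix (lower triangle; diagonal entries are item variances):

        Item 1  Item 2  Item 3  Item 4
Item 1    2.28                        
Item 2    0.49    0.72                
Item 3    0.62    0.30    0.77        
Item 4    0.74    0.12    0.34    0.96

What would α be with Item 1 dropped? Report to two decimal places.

Remaining items: Item 2, Item 3, Item 4 (k = 3).
ΣVar(i) = 0.72 + 0.77 + 0.96 = 2.45
Var(T) = 2.45 + 2 × 0.76 = 3.97
α (item deleted) = (3/2)·(1 − 2.45/3.97) = 0.57

α = 0.57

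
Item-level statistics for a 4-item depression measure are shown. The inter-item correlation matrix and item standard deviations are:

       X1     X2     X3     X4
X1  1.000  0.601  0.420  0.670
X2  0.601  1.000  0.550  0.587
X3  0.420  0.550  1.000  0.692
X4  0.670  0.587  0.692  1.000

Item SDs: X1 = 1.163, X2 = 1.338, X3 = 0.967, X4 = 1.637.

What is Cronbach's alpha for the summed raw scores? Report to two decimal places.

Σσ²ᵢ = 1.163² + 1.338² + 0.967² + 1.637² = 6.7577
Covariances σ_ij = r_ij · s_i · s_j:
  σ(X1,X2) = 0.601 × 1.163 × 1.338 = 0.9352
  σ(X1,X3) = 0.420 × 1.163 × 0.967 = 0.4723
  σ(X1,X4) = 0.670 × 1.163 × 1.637 = 1.2756
  σ(X2,X3) = 0.550 × 1.338 × 0.967 = 0.7116
  σ(X2,X4) = 0.587 × 1.338 × 1.637 = 1.2857
  σ(X3,X4) = 0.692 × 0.967 × 1.637 = 1.0954
σ²_T = Σσ²ᵢ + 2·Σσ_ij = 6.7577 + 2 × 5.7758 = 18.3093
α = (4/3)·(1 − 6.7577/18.3093) = 0.84

α = 0.84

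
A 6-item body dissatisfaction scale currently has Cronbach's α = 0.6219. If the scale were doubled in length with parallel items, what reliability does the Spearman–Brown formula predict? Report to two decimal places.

Length factor m = 2
α' = m·α / (1 + (m−1)·α)
   = 2 × 0.6219 / (1 + (2 − 1) × 0.6219)
   = 1.2438 / 1.6219 = 0.77

predicted reliability = 0.77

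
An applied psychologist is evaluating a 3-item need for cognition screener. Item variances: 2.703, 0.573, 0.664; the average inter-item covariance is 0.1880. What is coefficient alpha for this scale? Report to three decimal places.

coefficient alpha = 0.334

Σσᵢ² = 2.703 + 0.573 + 0.664 = 3.940
Sum of the 3 distinct covariances = 3 × 0.1880 = 0.5640
σ²_total = Σσᵢ² + 2·Σcov = 3.940 + 2 × 0.5640 = 5.0680
α = (3/2)·(1 − 3.940/5.0680) = 0.334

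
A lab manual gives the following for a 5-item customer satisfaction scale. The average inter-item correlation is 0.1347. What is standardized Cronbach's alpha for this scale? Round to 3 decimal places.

α = 0.438

Standardized α = k·r̄ / (1 + (k−1)·r̄) = 5 × 0.1347 / (1 + 4 × 0.1347)
  = 0.6735 / 1.5388 = 0.438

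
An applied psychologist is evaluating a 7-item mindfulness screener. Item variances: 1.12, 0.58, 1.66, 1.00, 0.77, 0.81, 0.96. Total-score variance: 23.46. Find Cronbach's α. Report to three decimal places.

sum of item variances = 1.12 + 0.58 + 1.66 + 1.00 + 0.77 + 0.81 + 0.96 = 6.90
α = (k/(k−1))·(1 − sum of item variances/σ²_total) = (7/6)·(1 − 6.90/23.46) = 0.824

Cronbach's α = 0.824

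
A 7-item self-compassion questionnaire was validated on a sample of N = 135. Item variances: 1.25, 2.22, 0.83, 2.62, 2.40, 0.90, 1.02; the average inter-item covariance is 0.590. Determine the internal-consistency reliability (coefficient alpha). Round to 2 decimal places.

Σσ²ᵢ = 1.25 + 2.22 + 0.83 + 2.62 + 2.40 + 0.90 + 1.02 = 11.24
Sum of the 21 distinct covariances = 21 × 0.590 = 12.390
σ²_T = Σσ²ᵢ + 2·Σcov = 11.24 + 2 × 12.390 = 36.020
α = (7/6)·(1 − 11.24/36.020) = 0.80

coefficient alpha = 0.80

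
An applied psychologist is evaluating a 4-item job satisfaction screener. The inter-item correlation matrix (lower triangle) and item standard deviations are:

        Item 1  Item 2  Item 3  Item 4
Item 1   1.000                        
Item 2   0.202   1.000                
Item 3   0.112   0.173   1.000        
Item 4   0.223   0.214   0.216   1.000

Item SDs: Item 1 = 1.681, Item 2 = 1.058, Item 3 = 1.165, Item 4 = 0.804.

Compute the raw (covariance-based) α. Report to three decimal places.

Σσ²ᵢ = 1.681² + 1.058² + 1.165² + 0.804² = 5.9488
Covariances σ_ij = r_ij · s_i · s_j:
  σ(Item 1,Item 2) = 0.202 × 1.681 × 1.058 = 0.3593
  σ(Item 1,Item 3) = 0.112 × 1.681 × 1.165 = 0.2193
  σ(Item 1,Item 4) = 0.223 × 1.681 × 0.804 = 0.3014
  σ(Item 2,Item 3) = 0.173 × 1.058 × 1.165 = 0.2132
  σ(Item 2,Item 4) = 0.214 × 1.058 × 0.804 = 0.1820
  σ(Item 3,Item 4) = 0.216 × 1.165 × 0.804 = 0.2023
σ²_T = Σσ²ᵢ + 2·Σσ_ij = 5.9488 + 2 × 1.4775 = 8.9038
α = (4/3)·(1 − 5.9488/8.9038) = 0.443

α = 0.443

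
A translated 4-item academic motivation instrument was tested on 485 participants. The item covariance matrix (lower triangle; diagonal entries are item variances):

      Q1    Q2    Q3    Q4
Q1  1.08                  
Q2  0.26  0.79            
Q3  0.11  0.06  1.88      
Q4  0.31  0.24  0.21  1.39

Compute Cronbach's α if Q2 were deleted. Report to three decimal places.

Remaining items: Q1, Q3, Q4 (k = 3).
sum of item variances = 1.08 + 1.88 + 1.39 = 4.35
Var(T) = 4.35 + 2 × 0.63 = 5.61
α (item deleted) = (3/2)·(1 − 4.35/5.61) = 0.337

Cronbach's α = 0.337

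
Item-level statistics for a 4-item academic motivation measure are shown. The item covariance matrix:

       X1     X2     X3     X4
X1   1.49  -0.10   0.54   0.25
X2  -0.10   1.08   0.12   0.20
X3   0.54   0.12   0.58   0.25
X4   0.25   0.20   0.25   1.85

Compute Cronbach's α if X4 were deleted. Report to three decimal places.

Cronbach's α = 0.393

Remaining items: X1, X2, X3 (k = 3).
ΣVar(i) = 1.49 + 1.08 + 0.58 = 3.15
Var(T) = 3.15 + 2 × 0.56 = 4.27
α (item deleted) = (3/2)·(1 − 3.15/4.27) = 0.393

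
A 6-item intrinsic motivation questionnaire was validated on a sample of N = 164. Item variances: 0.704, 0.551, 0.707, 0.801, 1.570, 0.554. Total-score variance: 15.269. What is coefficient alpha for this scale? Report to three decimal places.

Σσᵢ² = 0.704 + 0.551 + 0.707 + 0.801 + 1.570 + 0.554 = 4.887
α = (k/(k−1))·(1 − Σσᵢ²/σ²_total) = (6/5)·(1 − 4.887/15.269) = 0.816

coefficient alpha = 0.816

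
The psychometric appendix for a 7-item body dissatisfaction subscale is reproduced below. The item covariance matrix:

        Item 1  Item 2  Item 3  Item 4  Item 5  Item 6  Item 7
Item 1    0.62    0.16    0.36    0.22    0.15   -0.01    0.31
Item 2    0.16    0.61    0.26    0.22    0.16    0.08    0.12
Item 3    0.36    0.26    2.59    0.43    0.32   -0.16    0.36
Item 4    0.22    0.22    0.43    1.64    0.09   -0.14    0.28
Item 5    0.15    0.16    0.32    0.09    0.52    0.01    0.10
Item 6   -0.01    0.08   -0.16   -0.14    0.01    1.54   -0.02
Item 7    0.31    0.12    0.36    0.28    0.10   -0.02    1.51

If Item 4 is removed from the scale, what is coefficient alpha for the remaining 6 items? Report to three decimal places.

Remaining items: Item 1, Item 2, Item 3, Item 5, Item 6, Item 7 (k = 6).
Σσ²ᵢ = 0.62 + 0.61 + 2.59 + 0.52 + 1.54 + 1.51 = 7.39
σ²_total = 7.39 + 2 × 2.20 = 11.79
α (item deleted) = (6/5)·(1 − 7.39/11.79) = 0.448

coefficient alpha = 0.448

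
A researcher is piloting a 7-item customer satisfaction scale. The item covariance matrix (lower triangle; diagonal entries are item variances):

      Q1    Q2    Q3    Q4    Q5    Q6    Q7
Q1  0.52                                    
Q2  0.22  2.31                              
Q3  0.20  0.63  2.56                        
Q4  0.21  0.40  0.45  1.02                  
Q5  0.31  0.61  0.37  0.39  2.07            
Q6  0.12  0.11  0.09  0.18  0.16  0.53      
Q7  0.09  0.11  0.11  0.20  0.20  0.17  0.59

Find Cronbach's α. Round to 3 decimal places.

Cronbach's α = 0.614

ΣVar(i) = 0.52 + 2.31 + 2.56 + 1.02 + 2.07 + 0.53 + 0.59 = 9.60
Σ_{i<j} σ_ij = 5.33
σ²_total = 9.60 + 2 × 5.33 = 20.26
α = (k/(k−1))·(1 − ΣVar(i)/σ²_total) = (7/6)·(1 − 9.60/20.26) = 0.614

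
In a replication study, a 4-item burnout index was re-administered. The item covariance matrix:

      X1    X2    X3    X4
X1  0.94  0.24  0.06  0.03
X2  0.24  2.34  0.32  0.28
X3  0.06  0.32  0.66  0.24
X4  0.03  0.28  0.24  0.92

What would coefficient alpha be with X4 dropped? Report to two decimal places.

coefficient alpha = 0.36

Remaining items: X1, X2, X3 (k = 3).
ΣVar(i) = 0.94 + 2.34 + 0.66 = 3.94
σ²_total = 3.94 + 2 × 0.62 = 5.18
α (item deleted) = (3/2)·(1 − 3.94/5.18) = 0.36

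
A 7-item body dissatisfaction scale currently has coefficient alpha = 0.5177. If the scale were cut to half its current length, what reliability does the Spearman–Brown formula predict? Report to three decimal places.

Length factor m = 1/2
α' = m·α / (1 − (1−m)·α)
   = 1/2 × 0.5177 / (1 − (1 − 1/2) × 0.5177)
   = 0.2589 / 0.7411 = 0.349

predicted reliability = 0.349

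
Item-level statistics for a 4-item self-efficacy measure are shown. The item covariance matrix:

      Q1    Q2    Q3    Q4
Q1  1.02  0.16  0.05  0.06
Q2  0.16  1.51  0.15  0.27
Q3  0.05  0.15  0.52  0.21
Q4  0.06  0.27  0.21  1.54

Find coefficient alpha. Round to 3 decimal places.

coefficient alpha = 0.376

sum of item variances = 1.02 + 1.51 + 0.52 + 1.54 = 4.59
Σ_{i<j} σ_ij = 0.90
Var(T) = 4.59 + 2 × 0.90 = 6.39
α = (k/(k−1))·(1 − sum of item variances/Var(T)) = (4/3)·(1 − 4.59/6.39) = 0.376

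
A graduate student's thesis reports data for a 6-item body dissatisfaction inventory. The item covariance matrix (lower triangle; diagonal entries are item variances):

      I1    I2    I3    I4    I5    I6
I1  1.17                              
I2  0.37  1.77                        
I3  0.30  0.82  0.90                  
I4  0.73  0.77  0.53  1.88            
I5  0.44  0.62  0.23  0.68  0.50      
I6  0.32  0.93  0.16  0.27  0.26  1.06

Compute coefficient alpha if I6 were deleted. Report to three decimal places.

coefficient alpha = 0.798

Remaining items: I1, I2, I3, I4, I5 (k = 5).
ΣVar(i) = 1.17 + 1.77 + 0.90 + 1.88 + 0.50 = 6.22
σ²_T = 6.22 + 2 × 5.49 = 17.20
α (item deleted) = (5/4)·(1 − 6.22/17.20) = 0.798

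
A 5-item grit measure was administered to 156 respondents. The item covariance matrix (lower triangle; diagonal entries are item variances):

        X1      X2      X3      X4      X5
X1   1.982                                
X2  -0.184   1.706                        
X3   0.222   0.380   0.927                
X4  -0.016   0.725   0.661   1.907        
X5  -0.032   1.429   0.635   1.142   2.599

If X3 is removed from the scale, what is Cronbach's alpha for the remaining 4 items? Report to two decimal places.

α = 0.57

Remaining items: X1, X2, X4, X5 (k = 4).
sum of item variances = 1.982 + 1.706 + 1.907 + 2.599 = 8.194
σ²_total = 8.194 + 2 × 3.064 = 14.322
α (item deleted) = (4/3)·(1 − 8.194/14.322) = 0.57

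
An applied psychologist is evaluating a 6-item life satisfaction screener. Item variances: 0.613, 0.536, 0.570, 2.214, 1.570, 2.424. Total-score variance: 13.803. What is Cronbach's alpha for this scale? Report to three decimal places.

Cronbach's alpha = 0.511

Σσ²ᵢ = 0.613 + 0.536 + 0.570 + 2.214 + 1.570 + 2.424 = 7.927
α = (k/(k−1))·(1 − Σσ²ᵢ/total variance) = (6/5)·(1 − 7.927/13.803) = 0.511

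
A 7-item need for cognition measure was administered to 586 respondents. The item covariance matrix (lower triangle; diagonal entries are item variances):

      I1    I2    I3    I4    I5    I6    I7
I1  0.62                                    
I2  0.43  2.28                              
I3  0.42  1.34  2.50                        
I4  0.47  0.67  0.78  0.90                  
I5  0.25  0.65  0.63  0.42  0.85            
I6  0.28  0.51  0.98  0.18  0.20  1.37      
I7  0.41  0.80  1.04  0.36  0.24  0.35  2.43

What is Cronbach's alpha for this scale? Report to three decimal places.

Cronbach's alpha = 0.788

ΣVar(i) = 0.62 + 2.28 + 2.50 + 0.90 + 0.85 + 1.37 + 2.43 = 10.95
Σ_{i<j} σ_ij = 11.41
Var(T) = 10.95 + 2 × 11.41 = 33.77
α = (k/(k−1))·(1 − ΣVar(i)/Var(T)) = (7/6)·(1 − 10.95/33.77) = 0.788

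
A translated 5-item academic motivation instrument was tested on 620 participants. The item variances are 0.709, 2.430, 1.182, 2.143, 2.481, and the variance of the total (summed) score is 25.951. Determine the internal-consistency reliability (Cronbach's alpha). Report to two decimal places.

Σσ²ᵢ = 0.709 + 2.430 + 1.182 + 2.143 + 2.481 = 8.945
α = (k/(k−1))·(1 − Σσ²ᵢ/σ²_T) = (5/4)·(1 − 8.945/25.951) = 0.82

α = 0.82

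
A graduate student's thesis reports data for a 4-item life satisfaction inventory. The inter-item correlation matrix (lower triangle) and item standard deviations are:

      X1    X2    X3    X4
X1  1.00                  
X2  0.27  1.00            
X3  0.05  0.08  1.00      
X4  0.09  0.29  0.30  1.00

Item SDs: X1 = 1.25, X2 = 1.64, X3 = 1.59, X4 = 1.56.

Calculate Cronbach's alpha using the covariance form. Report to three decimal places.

α = 0.472

Σσ²ᵢ = 1.25² + 1.64² + 1.59² + 1.56² = 9.2138
Covariances σ_ij = r_ij · s_i · s_j:
  σ(X1,X2) = 0.27 × 1.25 × 1.64 = 0.5535
  σ(X1,X3) = 0.05 × 1.25 × 1.59 = 0.0994
  σ(X1,X4) = 0.09 × 1.25 × 1.56 = 0.1755
  σ(X2,X3) = 0.08 × 1.64 × 1.59 = 0.2086
  σ(X2,X4) = 0.29 × 1.64 × 1.56 = 0.7419
  σ(X3,X4) = 0.30 × 1.59 × 1.56 = 0.7441
σ²_T = Σσ²ᵢ + 2·Σσ_ij = 9.2138 + 2 × 2.5230 = 14.2598
α = (4/3)·(1 − 9.2138/14.2598) = 0.472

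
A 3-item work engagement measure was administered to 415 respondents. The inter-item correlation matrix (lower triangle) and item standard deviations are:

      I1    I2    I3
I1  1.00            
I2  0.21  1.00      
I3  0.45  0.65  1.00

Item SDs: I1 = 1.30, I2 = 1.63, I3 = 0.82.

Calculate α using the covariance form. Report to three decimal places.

α = 0.625

Σσ²ᵢ = 1.30² + 1.63² + 0.82² = 5.0193
Covariances σ_ij = r_ij · s_i · s_j:
  σ(I1,I2) = 0.21 × 1.30 × 1.63 = 0.4450
  σ(I1,I3) = 0.45 × 1.30 × 0.82 = 0.4797
  σ(I2,I3) = 0.65 × 1.63 × 0.82 = 0.8688
σ²_T = Σσ²ᵢ + 2·Σσ_ij = 5.0193 + 2 × 1.7935 = 8.6063
α = (3/2)·(1 − 5.0193/8.6063) = 0.625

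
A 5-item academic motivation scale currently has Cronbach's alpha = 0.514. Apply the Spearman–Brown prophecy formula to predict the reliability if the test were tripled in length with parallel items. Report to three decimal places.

predicted reliability = 0.760

Length factor m = 3
α' = m·α / (1 + (m−1)·α)
   = 3 × 0.514 / (1 + (3 − 1) × 0.514)
   = 1.5420 / 2.0280 = 0.760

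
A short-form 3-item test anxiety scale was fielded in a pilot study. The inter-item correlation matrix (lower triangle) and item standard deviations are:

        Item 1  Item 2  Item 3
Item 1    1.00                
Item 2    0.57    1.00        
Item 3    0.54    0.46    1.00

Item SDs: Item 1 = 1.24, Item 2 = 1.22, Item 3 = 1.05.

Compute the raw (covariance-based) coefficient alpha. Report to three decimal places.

α = 0.766

Σσ²ᵢ = 1.24² + 1.22² + 1.05² = 4.1285
Covariances σ_ij = r_ij · s_i · s_j:
  σ(Item 1,Item 2) = 0.57 × 1.24 × 1.22 = 0.8623
  σ(Item 1,Item 3) = 0.54 × 1.24 × 1.05 = 0.7031
  σ(Item 2,Item 3) = 0.46 × 1.22 × 1.05 = 0.5893
σ²_T = Σσ²ᵢ + 2·Σσ_ij = 4.1285 + 2 × 2.1547 = 8.4379
α = (3/2)·(1 − 4.1285/8.4379) = 0.766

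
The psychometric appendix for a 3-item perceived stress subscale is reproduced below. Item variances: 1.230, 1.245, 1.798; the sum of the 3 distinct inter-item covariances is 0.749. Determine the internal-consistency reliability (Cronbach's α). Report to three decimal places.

ΣVar(i) = 1.230 + 1.245 + 1.798 = 4.273
Sum of distinct covariances = 0.749
σ²_T = ΣVar(i) + 2·Σcov = 4.273 + 2 × 0.749 = 5.771
α = (3/2)·(1 − 4.273/5.771) = 0.389

Cronbach's α = 0.389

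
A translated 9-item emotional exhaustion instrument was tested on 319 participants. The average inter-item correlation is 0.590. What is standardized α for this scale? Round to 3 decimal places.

α = 0.928

Standardized α = k·r̄ / (1 + (k−1)·r̄) = 9 × 0.590 / (1 + 8 × 0.590)
  = 5.3100 / 5.7200 = 0.928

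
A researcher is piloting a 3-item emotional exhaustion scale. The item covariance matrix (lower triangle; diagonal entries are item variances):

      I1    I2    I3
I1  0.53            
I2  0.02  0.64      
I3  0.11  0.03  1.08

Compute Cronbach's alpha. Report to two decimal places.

Cronbach's alpha = 0.19

Σσ²ᵢ = 0.53 + 0.64 + 1.08 = 2.25
Sum of off-diagonal covariances = 0.16
total variance = 2.25 + 2 × 0.16 = 2.57
α = (k/(k−1))·(1 − Σσ²ᵢ/total variance) = (3/2)·(1 − 2.25/2.57) = 0.19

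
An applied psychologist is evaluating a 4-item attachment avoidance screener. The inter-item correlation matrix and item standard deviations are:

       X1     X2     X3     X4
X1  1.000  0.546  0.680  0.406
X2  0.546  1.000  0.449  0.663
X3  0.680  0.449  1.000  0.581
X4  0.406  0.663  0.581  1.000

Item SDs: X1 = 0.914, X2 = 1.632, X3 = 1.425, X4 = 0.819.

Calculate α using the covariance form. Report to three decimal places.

Σσ²ᵢ = 0.914² + 1.632² + 1.425² + 0.819² = 6.2002
Covariances σ_ij = r_ij · s_i · s_j:
  σ(X1,X2) = 0.546 × 0.914 × 1.632 = 0.8144
  σ(X1,X3) = 0.680 × 0.914 × 1.425 = 0.8857
  σ(X1,X4) = 0.406 × 0.914 × 0.819 = 0.3039
  σ(X2,X3) = 0.449 × 1.632 × 1.425 = 1.0442
  σ(X2,X4) = 0.663 × 1.632 × 0.819 = 0.8862
  σ(X3,X4) = 0.581 × 1.425 × 0.819 = 0.6781
σ²_T = Σσ²ᵢ + 2·Σσ_ij = 6.2002 + 2 × 4.6125 = 15.4252
α = (4/3)·(1 − 6.2002/15.4252) = 0.797

α = 0.797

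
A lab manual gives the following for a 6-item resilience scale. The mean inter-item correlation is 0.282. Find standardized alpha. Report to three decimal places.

standardized alpha = 0.702

Standardized α = k·r̄ / (1 + (k−1)·r̄) = 6 × 0.282 / (1 + 5 × 0.282)
  = 1.6920 / 2.4100 = 0.702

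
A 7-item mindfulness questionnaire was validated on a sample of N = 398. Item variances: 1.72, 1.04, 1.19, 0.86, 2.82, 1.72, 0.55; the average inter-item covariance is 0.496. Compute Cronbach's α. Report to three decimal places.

Cronbach's α = 0.791

ΣVar(i) = 1.72 + 1.04 + 1.19 + 0.86 + 2.82 + 1.72 + 0.55 = 9.90
Sum of the 21 distinct covariances = 21 × 0.496 = 10.416
σ²_T = ΣVar(i) + 2·Σcov = 9.90 + 2 × 10.416 = 30.732
α = (7/6)·(1 − 9.90/30.732) = 0.791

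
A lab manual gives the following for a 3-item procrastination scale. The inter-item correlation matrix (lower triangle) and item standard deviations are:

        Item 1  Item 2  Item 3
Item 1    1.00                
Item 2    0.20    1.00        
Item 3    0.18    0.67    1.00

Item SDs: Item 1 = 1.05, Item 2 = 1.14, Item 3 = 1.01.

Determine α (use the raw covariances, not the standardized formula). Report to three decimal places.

Σσ²ᵢ = 1.05² + 1.14² + 1.01² = 3.4222
Covariances σ_ij = r_ij · s_i · s_j:
  σ(Item 1,Item 2) = 0.20 × 1.05 × 1.14 = 0.2394
  σ(Item 1,Item 3) = 0.18 × 1.05 × 1.01 = 0.1909
  σ(Item 2,Item 3) = 0.67 × 1.14 × 1.01 = 0.7714
σ²_T = Σσ²ᵢ + 2·Σσ_ij = 3.4222 + 2 × 1.2017 = 5.8256
α = (3/2)·(1 − 3.4222/5.8256) = 0.619

α = 0.619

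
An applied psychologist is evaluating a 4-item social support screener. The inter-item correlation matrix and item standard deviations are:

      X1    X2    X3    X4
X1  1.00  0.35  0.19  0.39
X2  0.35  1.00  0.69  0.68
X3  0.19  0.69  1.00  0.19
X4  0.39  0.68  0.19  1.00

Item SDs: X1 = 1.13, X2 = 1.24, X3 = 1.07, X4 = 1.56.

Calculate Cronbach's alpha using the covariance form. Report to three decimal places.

Cronbach's alpha = 0.737

Σσ²ᵢ = 1.13² + 1.24² + 1.07² + 1.56² = 6.3930
Covariances σ_ij = r_ij · s_i · s_j:
  σ(X1,X2) = 0.35 × 1.13 × 1.24 = 0.4904
  σ(X1,X3) = 0.19 × 1.13 × 1.07 = 0.2297
  σ(X1,X4) = 0.39 × 1.13 × 1.56 = 0.6875
  σ(X2,X3) = 0.69 × 1.24 × 1.07 = 0.9155
  σ(X2,X4) = 0.68 × 1.24 × 1.56 = 1.3154
  σ(X3,X4) = 0.19 × 1.07 × 1.56 = 0.3171
σ²_T = Σσ²ᵢ + 2·Σσ_ij = 6.3930 + 2 × 3.9556 = 14.3042
α = (4/3)·(1 − 6.3930/14.3042) = 0.737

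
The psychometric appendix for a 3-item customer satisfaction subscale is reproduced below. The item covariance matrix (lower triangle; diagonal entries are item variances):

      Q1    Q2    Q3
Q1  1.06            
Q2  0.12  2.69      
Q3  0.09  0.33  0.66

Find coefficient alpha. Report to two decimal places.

coefficient alpha = 0.30

Σσᵢ² = 1.06 + 2.69 + 0.66 = 4.41
Σ_{i<j} σ_ij = 0.54
total variance = 4.41 + 2 × 0.54 = 5.49
α = (k/(k−1))·(1 − Σσᵢ²/total variance) = (3/2)·(1 − 4.41/5.49) = 0.30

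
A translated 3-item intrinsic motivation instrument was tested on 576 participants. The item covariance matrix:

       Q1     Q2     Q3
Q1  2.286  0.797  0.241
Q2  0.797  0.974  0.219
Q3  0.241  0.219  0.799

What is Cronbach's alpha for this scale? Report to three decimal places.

α = 0.574

ΣVar(i) = 2.286 + 0.974 + 0.799 = 4.059
Σ_{i<j} σ_ij = 1.257
Var(T) = 4.059 + 2 × 1.257 = 6.573
α = (k/(k−1))·(1 − ΣVar(i)/Var(T)) = (3/2)·(1 − 4.059/6.573) = 0.574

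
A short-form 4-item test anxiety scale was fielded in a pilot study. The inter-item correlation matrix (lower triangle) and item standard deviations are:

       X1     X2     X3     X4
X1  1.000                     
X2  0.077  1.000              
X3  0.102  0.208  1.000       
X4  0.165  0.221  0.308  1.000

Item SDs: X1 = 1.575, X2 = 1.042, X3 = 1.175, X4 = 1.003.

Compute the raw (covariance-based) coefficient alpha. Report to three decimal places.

α = 0.432

Σσ²ᵢ = 1.575² + 1.042² + 1.175² + 1.003² = 5.9530
Covariances σ_ij = r_ij · s_i · s_j:
  σ(X1,X2) = 0.077 × 1.575 × 1.042 = 0.1264
  σ(X1,X3) = 0.102 × 1.575 × 1.175 = 0.1888
  σ(X1,X4) = 0.165 × 1.575 × 1.003 = 0.2607
  σ(X2,X3) = 0.208 × 1.042 × 1.175 = 0.2547
  σ(X2,X4) = 0.221 × 1.042 × 1.003 = 0.2310
  σ(X3,X4) = 0.308 × 1.175 × 1.003 = 0.3630
σ²_T = Σσ²ᵢ + 2·Σσ_ij = 5.9530 + 2 × 1.4246 = 8.8022
α = (4/3)·(1 − 5.9530/8.8022) = 0.432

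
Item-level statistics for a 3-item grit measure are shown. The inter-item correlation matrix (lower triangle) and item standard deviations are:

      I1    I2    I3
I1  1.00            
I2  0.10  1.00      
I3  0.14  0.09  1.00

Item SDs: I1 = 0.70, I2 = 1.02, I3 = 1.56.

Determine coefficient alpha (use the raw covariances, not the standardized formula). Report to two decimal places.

Σσ²ᵢ = 0.70² + 1.02² + 1.56² = 3.9640
Covariances σ_ij = r_ij · s_i · s_j:
  σ(I1,I2) = 0.10 × 0.70 × 1.02 = 0.0714
  σ(I1,I3) = 0.14 × 0.70 × 1.56 = 0.1529
  σ(I2,I3) = 0.09 × 1.02 × 1.56 = 0.1432
σ²_T = Σσ²ᵢ + 2·Σσ_ij = 3.9640 + 2 × 0.3675 = 4.6990
α = (3/2)·(1 − 3.9640/4.6990) = 0.23

coefficient alpha = 0.23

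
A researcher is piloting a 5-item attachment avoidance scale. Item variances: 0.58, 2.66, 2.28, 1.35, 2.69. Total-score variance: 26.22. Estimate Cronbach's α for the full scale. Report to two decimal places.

Σσᵢ² = 0.58 + 2.66 + 2.28 + 1.35 + 2.69 = 9.56
α = (k/(k−1))·(1 − Σσᵢ²/σ²_total) = (5/4)·(1 − 9.56/26.22) = 0.79

α = 0.79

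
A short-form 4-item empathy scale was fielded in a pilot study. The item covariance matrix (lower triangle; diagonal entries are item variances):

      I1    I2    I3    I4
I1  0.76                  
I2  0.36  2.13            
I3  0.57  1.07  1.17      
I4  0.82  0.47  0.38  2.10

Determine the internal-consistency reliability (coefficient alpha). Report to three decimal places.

Σσᵢ² = 0.76 + 2.13 + 1.17 + 2.10 = 6.16
Σ_{i<j} σ_ij = 3.67
σ²_T = 6.16 + 2 × 3.67 = 13.50
α = (k/(k−1))·(1 − Σσᵢ²/σ²_T) = (4/3)·(1 − 6.16/13.50) = 0.725

coefficient alpha = 0.725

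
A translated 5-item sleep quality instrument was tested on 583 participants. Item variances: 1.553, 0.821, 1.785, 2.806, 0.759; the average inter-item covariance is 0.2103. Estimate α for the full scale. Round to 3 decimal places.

sum of item variances = 1.553 + 0.821 + 1.785 + 2.806 + 0.759 = 7.724
Sum of the 10 distinct covariances = 10 × 0.2103 = 2.1030
σ²_total = sum of item variances + 2·Σcov = 7.724 + 2 × 2.1030 = 11.9300
α = (5/4)·(1 − 7.724/11.9300) = 0.441

α = 0.441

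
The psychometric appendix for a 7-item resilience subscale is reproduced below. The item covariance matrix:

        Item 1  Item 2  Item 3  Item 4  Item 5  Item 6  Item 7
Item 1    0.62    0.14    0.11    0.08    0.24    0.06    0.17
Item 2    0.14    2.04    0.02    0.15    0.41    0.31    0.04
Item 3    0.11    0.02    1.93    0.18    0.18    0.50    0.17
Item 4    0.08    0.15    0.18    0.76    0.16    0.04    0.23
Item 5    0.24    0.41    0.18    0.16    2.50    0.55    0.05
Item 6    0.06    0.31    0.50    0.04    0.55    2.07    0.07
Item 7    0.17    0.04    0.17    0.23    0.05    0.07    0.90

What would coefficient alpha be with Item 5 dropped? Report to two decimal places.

Remaining items: Item 1, Item 2, Item 3, Item 4, Item 6, Item 7 (k = 6).
Σσᵢ² = 0.62 + 2.04 + 1.93 + 0.76 + 2.07 + 0.90 = 8.32
Var(T) = 8.32 + 2 × 2.27 = 12.86
α (item deleted) = (6/5)·(1 − 8.32/12.86) = 0.42

coefficient alpha = 0.42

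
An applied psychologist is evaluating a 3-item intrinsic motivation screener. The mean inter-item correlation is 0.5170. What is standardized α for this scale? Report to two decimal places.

Standardized α = k·r̄ / (1 + (k−1)·r̄) = 3 × 0.5170 / (1 + 2 × 0.5170)
  = 1.5510 / 2.0340 = 0.76

standardized α = 0.76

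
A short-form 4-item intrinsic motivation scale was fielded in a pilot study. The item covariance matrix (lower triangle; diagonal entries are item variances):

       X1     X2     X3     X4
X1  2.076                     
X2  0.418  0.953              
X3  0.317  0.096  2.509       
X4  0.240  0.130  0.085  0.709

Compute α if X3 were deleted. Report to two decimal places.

Remaining items: X1, X2, X4 (k = 3).
sum of item variances = 2.076 + 0.953 + 0.709 = 3.738
σ²_total = 3.738 + 2 × 0.788 = 5.314
α (item deleted) = (3/2)·(1 − 3.738/5.314) = 0.44

α = 0.44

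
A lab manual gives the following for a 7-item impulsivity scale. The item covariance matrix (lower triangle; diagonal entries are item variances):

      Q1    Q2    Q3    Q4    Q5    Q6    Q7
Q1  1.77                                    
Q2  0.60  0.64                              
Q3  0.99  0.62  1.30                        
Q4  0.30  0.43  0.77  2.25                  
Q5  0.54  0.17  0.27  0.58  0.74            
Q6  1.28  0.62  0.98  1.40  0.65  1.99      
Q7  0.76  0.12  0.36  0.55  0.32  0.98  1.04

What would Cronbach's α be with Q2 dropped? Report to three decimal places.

Remaining items: Q1, Q3, Q4, Q5, Q6, Q7 (k = 6).
Σσ²ᵢ = 1.77 + 1.30 + 2.25 + 0.74 + 1.99 + 1.04 = 9.09
Var(T) = 9.09 + 2 × 10.73 = 30.55
α (item deleted) = (6/5)·(1 − 9.09/30.55) = 0.843

α = 0.843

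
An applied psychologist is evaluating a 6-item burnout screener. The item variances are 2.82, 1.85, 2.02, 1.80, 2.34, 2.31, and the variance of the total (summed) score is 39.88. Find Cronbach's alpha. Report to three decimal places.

ΣVar(i) = 2.82 + 1.85 + 2.02 + 1.80 + 2.34 + 2.31 = 13.14
α = (k/(k−1))·(1 − ΣVar(i)/total variance) = (6/5)·(1 − 13.14/39.88) = 0.805

α = 0.805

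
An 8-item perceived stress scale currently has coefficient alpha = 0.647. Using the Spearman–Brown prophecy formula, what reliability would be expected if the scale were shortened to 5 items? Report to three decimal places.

Length factor m = 5/8 = 0.6250
α' = m·α / (1 − (1−m)·α)
   = 5/8 × 0.647 / (1 − (1 − 5/8) × 0.647)
   = 0.4044 / 0.7574 = 0.534

predicted reliability = 0.534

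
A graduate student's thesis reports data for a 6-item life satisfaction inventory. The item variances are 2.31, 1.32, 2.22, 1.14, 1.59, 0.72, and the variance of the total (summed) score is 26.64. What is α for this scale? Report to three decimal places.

sum of item variances = 2.31 + 1.32 + 2.22 + 1.14 + 1.59 + 0.72 = 9.30
α = (k/(k−1))·(1 − sum of item variances/Var(T)) = (6/5)·(1 − 9.30/26.64) = 0.781

α = 0.781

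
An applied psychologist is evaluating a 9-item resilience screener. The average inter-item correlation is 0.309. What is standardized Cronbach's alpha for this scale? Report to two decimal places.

α = 0.80

Standardized α = k·r̄ / (1 + (k−1)·r̄) = 9 × 0.309 / (1 + 8 × 0.309)
  = 2.7810 / 3.4720 = 0.80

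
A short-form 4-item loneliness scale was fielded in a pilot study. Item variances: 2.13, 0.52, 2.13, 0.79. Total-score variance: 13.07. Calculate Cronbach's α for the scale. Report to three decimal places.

sum of item variances = 2.13 + 0.52 + 2.13 + 0.79 = 5.57
α = (k/(k−1))·(1 − sum of item variances/σ²_total) = (4/3)·(1 − 5.57/13.07) = 0.765

α = 0.765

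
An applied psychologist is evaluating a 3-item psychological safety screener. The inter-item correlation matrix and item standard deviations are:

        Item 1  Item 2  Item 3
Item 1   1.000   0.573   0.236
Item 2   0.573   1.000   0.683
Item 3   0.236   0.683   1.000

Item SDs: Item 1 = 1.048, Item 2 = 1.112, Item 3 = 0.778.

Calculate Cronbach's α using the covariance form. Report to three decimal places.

α = 0.745

Σσ²ᵢ = 1.048² + 1.112² + 0.778² = 2.9401
Covariances σ_ij = r_ij · s_i · s_j:
  σ(Item 1,Item 2) = 0.573 × 1.048 × 1.112 = 0.6678
  σ(Item 1,Item 3) = 0.236 × 1.048 × 0.778 = 0.1924
  σ(Item 2,Item 3) = 0.683 × 1.112 × 0.778 = 0.5909
σ²_T = Σσ²ᵢ + 2·Σσ_ij = 2.9401 + 2 × 1.4511 = 5.8423
α = (3/2)·(1 − 2.9401/5.8423) = 0.745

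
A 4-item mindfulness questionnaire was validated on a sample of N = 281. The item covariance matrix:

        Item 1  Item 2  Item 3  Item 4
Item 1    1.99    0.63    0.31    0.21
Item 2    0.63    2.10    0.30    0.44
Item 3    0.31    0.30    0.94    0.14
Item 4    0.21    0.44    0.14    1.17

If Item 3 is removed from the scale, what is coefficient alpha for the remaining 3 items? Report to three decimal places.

Remaining items: Item 1, Item 2, Item 4 (k = 3).
ΣVar(i) = 1.99 + 2.10 + 1.17 = 5.26
total variance = 5.26 + 2 × 1.28 = 7.82
α (item deleted) = (3/2)·(1 − 5.26/7.82) = 0.491

coefficient alpha = 0.491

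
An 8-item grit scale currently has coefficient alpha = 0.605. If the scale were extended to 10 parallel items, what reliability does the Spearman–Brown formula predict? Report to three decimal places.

Length factor m = 10/8 = 1.2500
α' = m·α / (1 + (m−1)·α)
   = 10/8 × 0.605 / (1 + (10/8 − 1) × 0.605)
   = 0.7562 / 1.1513 = 0.657

predicted reliability = 0.657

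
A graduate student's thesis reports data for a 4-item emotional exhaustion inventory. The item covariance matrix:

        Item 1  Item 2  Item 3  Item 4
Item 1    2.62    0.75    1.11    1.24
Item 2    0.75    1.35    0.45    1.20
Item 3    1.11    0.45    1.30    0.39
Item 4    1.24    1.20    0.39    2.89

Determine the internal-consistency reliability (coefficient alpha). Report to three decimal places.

ΣVar(i) = 2.62 + 1.35 + 1.30 + 2.89 = 8.16
Sum of the distinct covariances = 5.14
Var(T) = 8.16 + 2 × 5.14 = 18.44
α = (k/(k−1))·(1 − ΣVar(i)/Var(T)) = (4/3)·(1 − 8.16/18.44) = 0.743

coefficient alpha = 0.743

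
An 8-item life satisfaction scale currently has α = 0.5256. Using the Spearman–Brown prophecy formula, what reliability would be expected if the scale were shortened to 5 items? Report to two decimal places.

predicted reliability = 0.41

Length factor m = 5/8 = 0.6250
α' = m·α / (1 − (1−m)·α)
   = 5/8 × 0.5256 / (1 − (1 − 5/8) × 0.5256)
   = 0.3285 / 0.8029 = 0.41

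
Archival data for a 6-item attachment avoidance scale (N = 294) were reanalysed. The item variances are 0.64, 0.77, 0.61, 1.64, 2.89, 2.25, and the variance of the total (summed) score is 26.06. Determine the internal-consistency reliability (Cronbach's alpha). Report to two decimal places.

α = 0.79

sum of item variances = 0.64 + 0.77 + 0.61 + 1.64 + 2.89 + 2.25 = 8.80
α = (k/(k−1))·(1 − sum of item variances/σ²_total) = (6/5)·(1 − 8.80/26.06) = 0.79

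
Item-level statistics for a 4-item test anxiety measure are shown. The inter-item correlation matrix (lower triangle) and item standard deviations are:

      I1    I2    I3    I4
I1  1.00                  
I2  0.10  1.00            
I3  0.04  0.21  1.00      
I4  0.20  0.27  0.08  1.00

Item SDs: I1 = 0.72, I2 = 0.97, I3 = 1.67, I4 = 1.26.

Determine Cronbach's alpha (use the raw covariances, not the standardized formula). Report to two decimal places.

Σσ²ᵢ = 0.72² + 0.97² + 1.67² + 1.26² = 5.8358
Covariances σ_ij = r_ij · s_i · s_j:
  σ(I1,I2) = 0.10 × 0.72 × 0.97 = 0.0698
  σ(I1,I3) = 0.04 × 0.72 × 1.67 = 0.0481
  σ(I1,I4) = 0.20 × 0.72 × 1.26 = 0.1814
  σ(I2,I3) = 0.21 × 0.97 × 1.67 = 0.3402
  σ(I2,I4) = 0.27 × 0.97 × 1.26 = 0.3300
  σ(I3,I4) = 0.08 × 1.67 × 1.26 = 0.1683
σ²_T = Σσ²ᵢ + 2·Σσ_ij = 5.8358 + 2 × 1.1378 = 8.1114
α = (4/3)·(1 − 5.8358/8.1114) = 0.37

α = 0.37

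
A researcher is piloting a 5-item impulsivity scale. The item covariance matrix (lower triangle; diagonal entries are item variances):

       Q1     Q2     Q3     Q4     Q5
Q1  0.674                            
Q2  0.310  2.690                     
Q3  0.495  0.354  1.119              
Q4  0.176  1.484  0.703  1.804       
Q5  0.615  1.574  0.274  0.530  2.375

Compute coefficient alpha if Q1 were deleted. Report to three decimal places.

Remaining items: Q2, Q3, Q4, Q5 (k = 4).
sum of item variances = 2.690 + 1.119 + 1.804 + 2.375 = 7.988
σ²_total = 7.988 + 2 × 4.919 = 17.826
α (item deleted) = (4/3)·(1 − 7.988/17.826) = 0.736

α = 0.736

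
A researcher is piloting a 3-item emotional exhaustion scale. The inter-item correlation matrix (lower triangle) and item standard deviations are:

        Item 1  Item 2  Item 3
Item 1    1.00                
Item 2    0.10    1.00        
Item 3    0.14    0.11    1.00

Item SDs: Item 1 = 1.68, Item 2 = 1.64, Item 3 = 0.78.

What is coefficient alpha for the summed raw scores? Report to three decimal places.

Σσ²ᵢ = 1.68² + 1.64² + 0.78² = 6.1204
Covariances σ_ij = r_ij · s_i · s_j:
  σ(Item 1,Item 2) = 0.10 × 1.68 × 1.64 = 0.2755
  σ(Item 1,Item 3) = 0.14 × 1.68 × 0.78 = 0.1835
  σ(Item 2,Item 3) = 0.11 × 1.64 × 0.78 = 0.1407
σ²_T = Σσ²ᵢ + 2·Σσ_ij = 6.1204 + 2 × 0.5997 = 7.3198
α = (3/2)·(1 − 6.1204/7.3198) = 0.246

coefficient alpha = 0.246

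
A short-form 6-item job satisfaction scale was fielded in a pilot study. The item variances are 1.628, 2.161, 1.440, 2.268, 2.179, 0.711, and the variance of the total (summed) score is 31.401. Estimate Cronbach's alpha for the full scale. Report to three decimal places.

ΣVar(i) = 1.628 + 2.161 + 1.440 + 2.268 + 2.179 + 0.711 = 10.387
α = (k/(k−1))·(1 − ΣVar(i)/σ²_T) = (6/5)·(1 − 10.387/31.401) = 0.803

Cronbach's alpha = 0.803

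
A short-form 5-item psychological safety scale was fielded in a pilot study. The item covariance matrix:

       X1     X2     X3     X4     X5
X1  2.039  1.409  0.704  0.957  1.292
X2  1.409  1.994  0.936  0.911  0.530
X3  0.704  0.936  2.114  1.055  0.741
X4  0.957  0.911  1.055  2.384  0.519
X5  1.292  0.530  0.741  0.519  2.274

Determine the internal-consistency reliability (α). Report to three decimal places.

sum of item variances = 2.039 + 1.994 + 2.114 + 2.384 + 2.274 = 10.805
Sum of off-diagonal covariances = 9.054
σ²_T = 10.805 + 2 × 9.054 = 28.913
α = (k/(k−1))·(1 − sum of item variances/σ²_T) = (5/4)·(1 − 10.805/28.913) = 0.783

α = 0.783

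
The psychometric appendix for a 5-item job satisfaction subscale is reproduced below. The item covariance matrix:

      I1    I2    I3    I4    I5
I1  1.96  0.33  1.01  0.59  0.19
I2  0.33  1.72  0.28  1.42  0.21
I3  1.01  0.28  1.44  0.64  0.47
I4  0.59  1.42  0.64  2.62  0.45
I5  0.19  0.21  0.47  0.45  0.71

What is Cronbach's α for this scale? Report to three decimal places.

Σσᵢ² = 1.96 + 1.72 + 1.44 + 2.62 + 0.71 = 8.45
Σ_{i<j} σ_ij = 5.59
σ²_total = 8.45 + 2 × 5.59 = 19.63
α = (k/(k−1))·(1 − Σσᵢ²/σ²_total) = (5/4)·(1 − 8.45/19.63) = 0.712

α = 0.712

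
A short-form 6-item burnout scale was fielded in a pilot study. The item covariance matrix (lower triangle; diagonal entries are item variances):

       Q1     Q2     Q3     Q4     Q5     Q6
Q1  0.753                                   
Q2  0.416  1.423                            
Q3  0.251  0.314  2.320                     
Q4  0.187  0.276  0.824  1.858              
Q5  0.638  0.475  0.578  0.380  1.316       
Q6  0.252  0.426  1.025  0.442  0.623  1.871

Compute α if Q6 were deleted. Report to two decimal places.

α = 0.66

Remaining items: Q1, Q2, Q3, Q4, Q5 (k = 5).
sum of item variances = 0.753 + 1.423 + 2.320 + 1.858 + 1.316 = 7.670
Var(T) = 7.670 + 2 × 4.339 = 16.348
α (item deleted) = (5/4)·(1 − 7.670/16.348) = 0.66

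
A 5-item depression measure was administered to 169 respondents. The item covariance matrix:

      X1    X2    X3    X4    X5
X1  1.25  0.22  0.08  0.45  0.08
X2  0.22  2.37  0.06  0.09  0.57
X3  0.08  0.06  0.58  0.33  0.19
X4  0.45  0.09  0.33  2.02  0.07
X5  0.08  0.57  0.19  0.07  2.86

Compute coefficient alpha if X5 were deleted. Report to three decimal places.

Remaining items: X1, X2, X3, X4 (k = 4).
ΣVar(i) = 1.25 + 2.37 + 0.58 + 2.02 = 6.22
total variance = 6.22 + 2 × 1.23 = 8.68
α (item deleted) = (4/3)·(1 − 6.22/8.68) = 0.378

coefficient alpha = 0.378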